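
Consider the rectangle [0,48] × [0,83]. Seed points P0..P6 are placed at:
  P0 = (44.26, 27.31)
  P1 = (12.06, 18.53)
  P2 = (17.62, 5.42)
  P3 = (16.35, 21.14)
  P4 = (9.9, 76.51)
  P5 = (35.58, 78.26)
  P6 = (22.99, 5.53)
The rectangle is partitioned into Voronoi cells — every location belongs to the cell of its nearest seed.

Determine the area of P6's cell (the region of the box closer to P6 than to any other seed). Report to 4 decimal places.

Area of P6's cell: 351.5567

1. box [0,48]×[0,83]: [(0, 0) (48, 0) (48, 83) (0, 83)]
2. ⊥bis P6·P0 via (33.625,16.42): [(0, 49.2576) (0, 0) (48, 0) (48, 2.3816)]  |A|=1239.3418
3. ⊥bis P6·P1 via (17.525,12.03): [(28.5922, 21.335) (3.2167, 0) (48, 0) (48, 2.3816)]  |A|=500.836
4. ⊥bis P6·P2 via (20.305,5.475): [(28.5922, 21.335) (20.1259, 14.2168) (20.4172, 0) (48, 0) (48, 2.3816)]  |A|=378.5683
5. ⊥bis P6·P3 via (19.67,13.335): [(31.5914, 18.406) (20.1399, 13.5349) (20.4172, 0) (48, 0) (48, 2.3816)]  |A|=351.5567
6. ⊥bis P6·P4 via (16.445,41.02): [(31.5914, 18.406) (20.1399, 13.5349) (20.4172, 0) (48, 0) (48, 2.3816)]  |A|=351.5567
7. ⊥bis P6·P5 via (29.285,41.895): [(31.5914, 18.406) (20.1399, 13.5349) (20.4172, 0) (48, 0) (48, 2.3816)]  |A|=351.5567
8. canonical 5-gon: [(31.5914, 18.406) (20.1399, 13.5349) (20.4172, 0) (48, 0) (48, 2.3816)]
9. shoelace: 351.5567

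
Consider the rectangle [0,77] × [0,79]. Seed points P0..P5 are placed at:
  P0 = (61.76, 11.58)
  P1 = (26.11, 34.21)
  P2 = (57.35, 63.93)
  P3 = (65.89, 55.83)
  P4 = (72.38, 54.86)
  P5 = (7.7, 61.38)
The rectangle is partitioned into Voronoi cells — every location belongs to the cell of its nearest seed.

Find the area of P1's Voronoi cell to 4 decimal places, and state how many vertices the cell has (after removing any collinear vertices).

1. box [0,77]×[0,79]: [(0, 0) (77, 0) (77, 79) (0, 79)]
2. ⊥bis P1·P0 via (43.935,22.895): [(0, 0) (29.4017, 0) (77, 74.9837) (77, 79) (0, 79)]  |A|=4298.4499
3. ⊥bis P1·P2 via (41.73,49.07): [(0, 0) (29.4017, 0) (53.0183, 37.2043) (13.2563, 79) (0, 79)]  |A|=2918.1855
4. ⊥bis P1·P3 via (46,45.02): [(0, 0) (29.4017, 0) (51.5257, 34.8529) (46.5557, 43.9974) (13.2563, 79) (0, 79)]  |A|=2905.5176
5. ⊥bis P1·P4 via (49.245,44.535): [(0, 0) (29.4017, 0) (51.5257, 34.8529) (46.5557, 43.9974) (13.2563, 79) (0, 79)]  |A|=2905.5176
6. ⊥bis P1·P5 via (16.905,47.795): [(0, 36.3404) (0, 0) (29.4017, 0) (51.5257, 34.8529) (46.5557, 43.9974) (32.7372, 58.5227)]  |A|=2071.5129
7. canonical 6-gon: [(0, 36.3404) (0, 0) (29.4017, 0) (51.5257, 34.8529) (46.5557, 43.9974) (32.7372, 58.5227)]
8. shoelace: 2071.5129

Area of P1's cell: 2071.5129 (6 vertices)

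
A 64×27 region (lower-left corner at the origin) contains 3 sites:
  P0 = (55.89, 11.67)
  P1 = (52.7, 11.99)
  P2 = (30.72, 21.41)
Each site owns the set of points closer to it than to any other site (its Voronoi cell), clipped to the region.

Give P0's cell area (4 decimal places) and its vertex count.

1. box [0,64]×[0,27]: [(0, 0) (64, 0) (64, 27) (0, 27)]
2. ⊥bis P0·P1 via (54.295,11.83): [(53.1083, 0) (64, 0) (64, 27) (55.8168, 27)]  |A|=257.5119
3. ⊥bis P0·P2 via (43.305,16.54): [(53.1083, 0) (64, 0) (64, 27) (55.8168, 27)]  |A|=257.5119
4. canonical 4-gon: [(53.1083, 0) (64, 0) (64, 27) (55.8168, 27)]
5. shoelace: 257.5119

Area of P0's cell: 257.5119 (4 vertices)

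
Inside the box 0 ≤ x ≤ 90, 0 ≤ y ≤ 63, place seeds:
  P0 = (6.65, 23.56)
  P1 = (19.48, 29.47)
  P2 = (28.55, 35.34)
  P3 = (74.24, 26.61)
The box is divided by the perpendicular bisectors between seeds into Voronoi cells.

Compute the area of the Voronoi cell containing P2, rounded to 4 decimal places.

Area of P2's cell: 1694.3602

1. box [0,90]×[0,63]: [(0, 0) (90, 0) (90, 63) (0, 63)]
2. ⊥bis P2·P0 via (17.6,29.45): [(0, 62.1699) (33.4411, 0) (90, 0) (90, 63) (0, 63)]  |A|=4630.4844
3. ⊥bis P2·P1 via (24.015,32.405): [(44.9871, 0) (90, 0) (90, 63) (4.2143, 63)]  |A|=4120.1555
4. ⊥bis P2·P3 via (51.395,30.975): [(44.9871, 0) (45.4766, 0) (57.514, 63) (4.2143, 63)]  |A|=1694.3602
5. canonical 4-gon: [(44.9871, 0) (45.4766, 0) (57.514, 63) (4.2143, 63)]
6. shoelace: 1694.3602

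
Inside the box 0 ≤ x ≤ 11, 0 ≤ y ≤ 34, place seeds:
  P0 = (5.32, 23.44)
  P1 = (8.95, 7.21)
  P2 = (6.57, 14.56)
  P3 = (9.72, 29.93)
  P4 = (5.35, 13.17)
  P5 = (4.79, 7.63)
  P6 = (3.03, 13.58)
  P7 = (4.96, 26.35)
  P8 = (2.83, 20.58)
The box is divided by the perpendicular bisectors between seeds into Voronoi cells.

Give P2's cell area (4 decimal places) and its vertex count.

Area of P2's cell: 41.3768 (6 vertices)

1. box [0,11]×[0,34]: [(0, 0) (11, 0) (11, 34) (0, 34)]
2. ⊥bis P2·P0 via (5.945,19): [(0, 18.1631) (0, 0) (11, 0) (11, 19.7116)]  |A|=208.311
3. ⊥bis P2·P1 via (7.76,10.885): [(0, 18.1631) (0, 8.3722) (11, 11.9341) (11, 19.7116)]  |A|=96.6259
4. ⊥bis P2·P3 via (8.145,22.245): [(0, 18.1631) (0, 8.3722) (11, 11.9341) (11, 19.7116)]  |A|=96.6259
5. ⊥bis P2·P4 via (5.96,13.865): [(0.916, 18.2921) (8.9253, 11.2623) (11, 11.9341) (11, 19.7116)]  |A|=49.1963
6. ⊥bis P2·P5 via (5.68,11.095): [(0.916, 18.2921) (8.9253, 11.2623) (11, 11.9341) (11, 19.7116)]  |A|=49.1963
7. ⊥bis P2·P6 via (4.8,14.07): [(3.5293, 18.66) (4.5026, 15.1441) (8.9253, 11.2623) (11, 11.9341) (11, 19.7116)]  |A|=44.4233
8. ⊥bis P2·P7 via (5.765,20.455): [(3.5293, 18.66) (4.5026, 15.1441) (8.9253, 11.2623) (11, 11.9341) (11, 19.7116)]  |A|=44.4233
9. ⊥bis P2·P8 via (4.7,17.57): [(7.3114, 19.1923) (3.9586, 17.1094) (4.5026, 15.1441) (8.9253, 11.2623) (11, 11.9341) (11, 19.7116)]  |A|=41.3768
10. canonical 6-gon: [(7.3114, 19.1923) (3.9586, 17.1094) (4.5026, 15.1441) (8.9253, 11.2623) (11, 11.9341) (11, 19.7116)]
11. shoelace: 41.3768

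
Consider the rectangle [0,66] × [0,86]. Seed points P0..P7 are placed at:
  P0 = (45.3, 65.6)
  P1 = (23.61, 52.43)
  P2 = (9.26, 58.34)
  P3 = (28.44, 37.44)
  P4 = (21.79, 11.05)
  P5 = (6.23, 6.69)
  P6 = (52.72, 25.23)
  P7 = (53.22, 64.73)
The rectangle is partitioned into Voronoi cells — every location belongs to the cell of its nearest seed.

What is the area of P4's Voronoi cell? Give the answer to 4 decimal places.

1. box [0,66]×[0,86]: [(0, 0) (66, 0) (66, 86) (0, 86)]
2. ⊥bis P4·P0 via (33.545,38.325): [(0, 52.7822) (0, 0) (66, 0) (66, 24.3375)]  |A|=2544.9524
3. ⊥bis P4·P1 via (22.7,31.74): [(51.7931, 30.4604) (0, 32.7384) (0, 0) (66, 0) (66, 24.3375)]  |A|=2025.8857
4. ⊥bis P4·P2 via (15.525,34.695): [(51.7931, 30.4604) (6.9816, 32.4313) (0, 30.5815) (0, 0) (66, 0) (66, 24.3375)]  |A|=2018.3563
5. ⊥bis P4·P3 via (25.115,24.245): [(0, 30.5737) (0, 0) (66, 0) (66, 13.9424)]  |A|=1469.0322
6. ⊥bis P4·P5 via (14.01,8.87): [(8.5309, 28.424) (16.4954, 0) (66, 0) (66, 13.9424)]  |A|=1104.1891
7. ⊥bis P4·P6 via (37.255,18.14): [(35.6762, 21.5837) (8.5309, 28.424) (16.4954, 0) (45.5714, 0)]  |A|=672.3332
8. ⊥bis P4·P7 via (37.505,37.89): [(35.6762, 21.5837) (8.5309, 28.424) (16.4954, 0) (45.5714, 0)]  |A|=672.3332
9. canonical 4-gon: [(35.6762, 21.5837) (8.5309, 28.424) (16.4954, 0) (45.5714, 0)]
10. shoelace: 672.3332

Area of P4's cell: 672.3332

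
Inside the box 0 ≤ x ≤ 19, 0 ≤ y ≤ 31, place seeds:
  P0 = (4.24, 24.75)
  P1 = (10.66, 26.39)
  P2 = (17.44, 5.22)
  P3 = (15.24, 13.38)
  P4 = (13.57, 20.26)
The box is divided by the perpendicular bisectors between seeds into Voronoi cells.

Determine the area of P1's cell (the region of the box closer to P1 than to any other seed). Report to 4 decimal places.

1. box [0,19]×[0,31]: [(0, 0) (19, 0) (19, 31) (0, 31)]
2. ⊥bis P1·P0 via (7.45,25.57): [(13.9819, 0) (19, 0) (19, 31) (6.0629, 31)]  |A|=278.3056
3. ⊥bis P1·P2 via (14.05,15.805): [(10.255, 14.5896) (19, 17.3903) (19, 31) (6.0629, 31)]  |A|=165.6602
4. ⊥bis P1·P3 via (12.95,19.885): [(9.2362, 18.5776) (19, 22.0148) (19, 31) (6.0629, 31)]  |A|=124.2195
5. ⊥bis P1·P4 via (12.115,23.325): [(8.466, 21.5928) (19, 26.5934) (19, 31) (6.0629, 31)]  |A|=84.0607
6. canonical 4-gon: [(8.466, 21.5928) (19, 26.5934) (19, 31) (6.0629, 31)]
7. shoelace: 84.0607

Area of P1's cell: 84.0607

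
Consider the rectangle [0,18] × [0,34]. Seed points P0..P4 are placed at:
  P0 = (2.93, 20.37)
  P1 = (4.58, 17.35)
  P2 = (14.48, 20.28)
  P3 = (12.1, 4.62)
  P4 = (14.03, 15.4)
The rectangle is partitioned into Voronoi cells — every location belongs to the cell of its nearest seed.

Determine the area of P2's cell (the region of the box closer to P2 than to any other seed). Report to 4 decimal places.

1. box [0,18]×[0,34]: [(0, 0) (18, 0) (18, 34) (0, 34)]
2. ⊥bis P2·P0 via (8.705,20.325): [(8.5466, 0) (18, 0) (18, 34) (8.8116, 34)]  |A|=316.9109
3. ⊥bis P2·P1 via (9.53,18.815): [(8.7147, 21.5698) (15.0985, 0) (18, 0) (18, 34) (8.8116, 34)]  |A|=246.2499
4. ⊥bis P2·P3 via (13.29,12.45): [(8.7147, 21.5698) (11.3254, 12.7486) (18, 11.7342) (18, 34) (8.8116, 34)]  |A|=188.5944
5. ⊥bis P2·P4 via (14.255,17.84): [(8.7147, 21.5698) (9.6941, 18.2606) (18, 17.4947) (18, 34) (8.8116, 34)]  |A|=147.1036
6. canonical 5-gon: [(8.7147, 21.5698) (9.6941, 18.2606) (18, 17.4947) (18, 34) (8.8116, 34)]
7. shoelace: 147.1036

Area of P2's cell: 147.1036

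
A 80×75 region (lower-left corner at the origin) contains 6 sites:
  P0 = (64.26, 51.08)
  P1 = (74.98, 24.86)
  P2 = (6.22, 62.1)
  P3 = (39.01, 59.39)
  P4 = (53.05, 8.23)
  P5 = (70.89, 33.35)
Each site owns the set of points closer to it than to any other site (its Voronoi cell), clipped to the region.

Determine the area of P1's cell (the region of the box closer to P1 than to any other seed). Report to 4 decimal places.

1. box [0,80]×[0,75]: [(0, 0) (80, 0) (80, 75) (0, 75)]
2. ⊥bis P1·P0 via (69.62,37.97): [(0, 9.506) (0, 0) (80, 0) (80, 42.2138)]  |A|=2068.7933
3. ⊥bis P1·P2 via (40.6,43.48): [(28.5136, 21.1637) (17.0515, 0) (80, 0) (80, 42.2138)]  |A|=1752.8314
4. ⊥bis P1·P3 via (56.995,42.125): [(42.2733, 26.7893) (17.6924, 1.1834) (17.0515, 0) (80, 0) (80, 42.2138)]  |A|=1645.8081
5. ⊥bis P1·P4 via (64.015,16.545): [(52.9395, 31.1502) (76.5614, 0) (80, 0) (80, 42.2138)]  |A|=624.7191
6. ⊥bis P1·P5 via (72.935,29.105): [(59.4257, 22.597) (76.5614, 0) (80, 0) (80, 32.5085)]  |A|=373.2712
7. canonical 4-gon: [(59.4257, 22.597) (76.5614, 0) (80, 0) (80, 32.5085)]
8. shoelace: 373.2712

Area of P1's cell: 373.2712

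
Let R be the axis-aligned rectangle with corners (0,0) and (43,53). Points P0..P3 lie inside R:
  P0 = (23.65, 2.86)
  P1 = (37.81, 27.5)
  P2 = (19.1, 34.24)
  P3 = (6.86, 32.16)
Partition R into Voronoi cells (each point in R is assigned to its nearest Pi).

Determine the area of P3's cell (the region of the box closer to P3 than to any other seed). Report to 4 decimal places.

1. box [0,43]×[0,53]: [(0, 0) (43, 0) (43, 53) (0, 53)]
2. ⊥bis P3·P0 via (15.255,17.51): [(0, 8.7683) (43, 33.4089) (43, 53) (0, 53)]  |A|=1372.1894
3. ⊥bis P3·P1 via (22.335,29.83): [(0, 8.7683) (20.9734, 20.7869) (25.8236, 53) (0, 53)]  |A|=879.7744
4. ⊥bis P3·P2 via (12.98,33.2): [(0, 8.7683) (15.6116, 17.7143) (9.6153, 53) (0, 53)]  |A|=514.9038
5. canonical 4-gon: [(0, 8.7683) (15.6116, 17.7143) (9.6153, 53) (0, 53)]
6. shoelace: 514.9038

Area of P3's cell: 514.9038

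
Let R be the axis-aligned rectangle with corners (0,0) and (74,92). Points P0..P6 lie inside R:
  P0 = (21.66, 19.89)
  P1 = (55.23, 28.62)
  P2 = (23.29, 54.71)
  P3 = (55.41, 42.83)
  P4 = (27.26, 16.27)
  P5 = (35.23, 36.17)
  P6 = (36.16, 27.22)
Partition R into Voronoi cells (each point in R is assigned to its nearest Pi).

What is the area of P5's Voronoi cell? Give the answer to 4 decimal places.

1. box [0,74]×[0,92]: [(0, 0) (74, 0) (74, 92) (0, 92)]
2. ⊥bis P5·P0 via (28.445,28.03): [(0, 51.74) (62.0727, 0) (74, 0) (74, 92) (0, 92)]  |A|=5202.1786
3. ⊥bis P5·P1 via (45.23,32.395): [(0, 51.74) (39.9592, 18.4325) (67.7309, 92) (0, 92)]  |A|=3295.7738
4. ⊥bis P5·P2 via (29.26,45.44): [(17.0172, 37.5555) (39.9592, 18.4325) (56.8659, 63.2186)]  |A|=675.3929
5. ⊥bis P5·P3 via (45.32,39.5): [(40.8881, 52.9287) (17.0172, 37.5555) (39.9592, 18.4325) (46.5291, 35.8364)]  |A|=509.822
6. ⊥bis P5·P4 via (31.245,26.22): [(40.8881, 52.9287) (17.0172, 37.5555) (30.0352, 26.7045) (41.3684, 22.1656) (46.5291, 35.8364)]  |A|=485.4701
7. ⊥bis P5·P6 via (35.695,31.695): [(40.8881, 52.9287) (17.0172, 37.5555) (25.3391, 30.6189) (45.3443, 32.6977) (46.5291, 35.8364)]  |A|=372.7307
8. canonical 5-gon: [(40.8881, 52.9287) (17.0172, 37.5555) (25.3391, 30.6189) (45.3443, 32.6977) (46.5291, 35.8364)]
9. shoelace: 372.7307

Area of P5's cell: 372.7307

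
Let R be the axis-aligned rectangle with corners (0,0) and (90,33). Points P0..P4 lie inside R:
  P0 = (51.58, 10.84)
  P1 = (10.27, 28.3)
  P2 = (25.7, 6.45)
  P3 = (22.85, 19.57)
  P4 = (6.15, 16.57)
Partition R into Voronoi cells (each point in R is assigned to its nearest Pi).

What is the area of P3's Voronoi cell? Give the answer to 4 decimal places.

1. box [0,90]×[0,33]: [(0, 0) (90, 0) (90, 33) (0, 33)]
2. ⊥bis P3·P0 via (37.215,15.205): [(0, 0) (32.5948, 0) (42.6223, 33) (0, 33)]  |A|=1241.0806
3. ⊥bis P3·P1 via (16.56,23.935): [(0, 0.0719) (0, 0) (32.5948, 0) (42.6223, 33) (22.8507, 33)]  |A|=864.865
4. ⊥bis P3·P2 via (24.275,13.01): [(6.2633, 9.0974) (37.4154, 15.8644) (42.6223, 33) (22.8507, 33)]  |A|=485.582
5. ⊥bis P3·P4 via (14.5,18.07): [(14.0867, 20.3709) (15.742, 11.1564) (37.4154, 15.8644) (42.6223, 33) (22.8507, 33)]  |A|=440.2074
6. canonical 5-gon: [(14.0867, 20.3709) (15.742, 11.1564) (37.4154, 15.8644) (42.6223, 33) (22.8507, 33)]
7. shoelace: 440.2074

Area of P3's cell: 440.2074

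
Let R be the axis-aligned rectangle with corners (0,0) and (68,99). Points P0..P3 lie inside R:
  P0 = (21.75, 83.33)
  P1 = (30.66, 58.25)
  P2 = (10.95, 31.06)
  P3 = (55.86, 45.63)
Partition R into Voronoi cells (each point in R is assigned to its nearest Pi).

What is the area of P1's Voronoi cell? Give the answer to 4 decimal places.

Area of P1's cell: 1173.1501

1. box [0,68]×[0,99]: [(0, 0) (68, 0) (68, 99) (0, 99)]
2. ⊥bis P1·P0 via (26.205,70.79): [(0, 61.4803) (0, 0) (68, 0) (68, 85.6382)]  |A|=5002.0308
3. ⊥bis P1·P2 via (20.805,44.655): [(0, 61.4803) (0, 59.7365) (68, 10.4434) (68, 85.6382)]  |A|=2615.9135
4. ⊥bis P1·P3 via (43.26,51.94): [(58.4339, 82.2397) (0, 61.4803) (0, 59.7365) (34.6028, 34.653)]  |A|=1173.1501
5. canonical 4-gon: [(58.4339, 82.2397) (0, 61.4803) (0, 59.7365) (34.6028, 34.653)]
6. shoelace: 1173.1501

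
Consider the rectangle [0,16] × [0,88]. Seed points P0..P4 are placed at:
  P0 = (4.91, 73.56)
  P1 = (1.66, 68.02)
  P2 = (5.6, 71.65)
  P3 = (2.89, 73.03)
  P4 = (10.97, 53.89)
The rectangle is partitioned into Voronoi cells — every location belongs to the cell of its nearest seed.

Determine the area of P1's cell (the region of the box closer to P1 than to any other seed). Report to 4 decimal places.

Area of P1's cell: 78.3430

1. box [0,16]×[0,88]: [(0, 0) (16, 0) (16, 88) (0, 88)]
2. ⊥bis P1·P0 via (3.285,70.79): [(0, 72.7171) (0, 0) (16, 0) (16, 63.3308)]  |A|=1088.3837
3. ⊥bis P1·P2 via (3.63,69.835): [(2.121, 71.4728) (0, 72.7171) (0, 0) (16, 0) (16, 56.4086)]  |A|=1040.347
4. ⊥bis P1·P3 via (2.275,70.525): [(3.2045, 70.2968) (0, 71.0835) (0, 0) (16, 0) (16, 56.4086)]  |A|=1037.1564
5. ⊥bis P1·P4 via (6.315,60.955): [(9.7351, 63.2085) (3.2045, 70.2968) (0, 71.0835) (0, 56.7942)]  |A|=78.343
6. canonical 4-gon: [(9.7351, 63.2085) (3.2045, 70.2968) (0, 71.0835) (0, 56.7942)]
7. shoelace: 78.343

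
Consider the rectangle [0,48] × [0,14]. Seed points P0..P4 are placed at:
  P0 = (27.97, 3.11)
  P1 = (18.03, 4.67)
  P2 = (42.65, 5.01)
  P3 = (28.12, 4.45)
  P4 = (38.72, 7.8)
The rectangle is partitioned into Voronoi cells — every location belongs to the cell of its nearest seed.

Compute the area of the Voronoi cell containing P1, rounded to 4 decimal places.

Area of P1's cell: 322.5239

1. box [0,48]×[0,14]: [(0, 0) (48, 0) (48, 14) (0, 14)]
2. ⊥bis P1·P0 via (23,3.89): [(0, 0) (22.3895, 0) (24.5867, 14) (0, 14)]  |A|=328.8332
3. ⊥bis P1·P2 via (30.34,4.84): [(0, 0) (22.3895, 0) (24.5867, 14) (0, 14)]  |A|=328.8332
4. ⊥bis P1·P3 via (23.075,4.56): [(0, 0) (22.3895, 0) (23.0701, 4.3369) (23.2808, 14) (0, 14)]  |A|=322.5239
5. ⊥bis P1·P4 via (28.375,6.235): [(0, 0) (22.3895, 0) (23.0701, 4.3369) (23.2808, 14) (0, 14)]  |A|=322.5239
6. canonical 5-gon: [(0, 0) (22.3895, 0) (23.0701, 4.3369) (23.2808, 14) (0, 14)]
7. shoelace: 322.5239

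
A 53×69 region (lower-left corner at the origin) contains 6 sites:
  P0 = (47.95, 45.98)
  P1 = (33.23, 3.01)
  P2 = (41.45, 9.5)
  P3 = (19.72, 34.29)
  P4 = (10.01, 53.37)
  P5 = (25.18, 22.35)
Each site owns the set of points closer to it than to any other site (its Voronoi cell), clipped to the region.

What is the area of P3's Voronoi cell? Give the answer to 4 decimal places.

Area of P3's cell: 622.8531

1. box [0,53]×[0,69]: [(0, 0) (53, 0) (53, 69) (0, 69)]
2. ⊥bis P3·P0 via (33.835,40.135): [(0, 0) (50.4548, 0) (21.882, 69) (0, 69)]  |A|=2495.6227
3. ⊥bis P3·P1 via (26.475,18.65): [(0, 7.2153) (40.2655, 24.6062) (21.882, 69) (0, 69)]  |A|=1729.6086
4. ⊥bis P3·P2 via (30.585,21.895): [(0, 7.2153) (27.2794, 18.9974) (38.5111, 28.8427) (21.882, 69) (0, 69)]  |A|=1697.1805
5. ⊥bis P3·P4 via (14.865,43.83): [(0, 36.2651) (0, 7.2153) (27.2794, 18.9974) (38.5111, 28.8427) (29.2694, 51.1605)]  |A|=1022.933
6. ⊥bis P3·P5 via (22.45,28.32): [(0, 36.2651) (0, 18.0539) (36.136, 34.5784) (29.2694, 51.1605)]  |A|=622.8531
7. canonical 4-gon: [(0, 36.2651) (0, 18.0539) (36.136, 34.5784) (29.2694, 51.1605)]
8. shoelace: 622.8531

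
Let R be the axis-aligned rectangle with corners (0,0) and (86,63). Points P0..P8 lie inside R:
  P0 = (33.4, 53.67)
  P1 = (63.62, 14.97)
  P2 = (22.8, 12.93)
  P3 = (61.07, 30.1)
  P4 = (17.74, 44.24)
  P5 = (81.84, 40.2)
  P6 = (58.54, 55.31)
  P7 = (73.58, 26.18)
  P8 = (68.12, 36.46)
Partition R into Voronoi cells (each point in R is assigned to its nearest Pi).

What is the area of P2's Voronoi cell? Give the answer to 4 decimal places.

1. box [0,86]×[0,63]: [(0, 0) (86, 0) (86, 63) (0, 63)]
2. ⊥bis P2·P0 via (28.1,33.3): [(0, 40.6112) (0, 0) (86, 0) (86, 18.2352)]  |A|=2530.397
3. ⊥bis P2·P1 via (43.21,13.95): [(42.4293, 29.5717) (0, 40.6112) (0, 0) (43.9072, 0)]  |A|=1510.7581
4. ⊥bis P2·P3 via (41.935,21.515): [(42.9444, 19.2652) (37.7773, 30.7821) (0, 40.6112) (0, 0) (43.9072, 0)]  |A|=1487.0968
5. ⊥bis P2·P4 via (20.27,28.585): [(42.9444, 19.2652) (37.7773, 30.7821) (36.2783, 31.1721) (0, 25.3092) (0, 0) (43.9072, 0)]  |A|=1209.5299
6. ⊥bis P2·P5 via (52.32,26.565): [(42.9444, 19.2652) (37.7773, 30.7821) (36.2783, 31.1721) (0, 25.3092) (0, 0) (43.9072, 0)]  |A|=1209.5299
7. ⊥bis P2·P6 via (40.67,34.12): [(42.9444, 19.2652) (37.7773, 30.7821) (36.2783, 31.1721) (0, 25.3092) (0, 0) (43.9072, 0)]  |A|=1209.5299
8. ⊥bis P2·P7 via (48.19,19.555): [(42.9444, 19.2652) (37.7773, 30.7821) (36.2783, 31.1721) (0, 25.3092) (0, 0) (43.9072, 0)]  |A|=1209.5299
9. ⊥bis P2·P8 via (45.46,24.695): [(42.9444, 19.2652) (37.7773, 30.7821) (36.2783, 31.1721) (0, 25.3092) (0, 0) (43.9072, 0)]  |A|=1209.5299
10. canonical 6-gon: [(42.9444, 19.2652) (37.7773, 30.7821) (36.2783, 31.1721) (0, 25.3092) (0, 0) (43.9072, 0)]
11. shoelace: 1209.5299

Area of P2's cell: 1209.5299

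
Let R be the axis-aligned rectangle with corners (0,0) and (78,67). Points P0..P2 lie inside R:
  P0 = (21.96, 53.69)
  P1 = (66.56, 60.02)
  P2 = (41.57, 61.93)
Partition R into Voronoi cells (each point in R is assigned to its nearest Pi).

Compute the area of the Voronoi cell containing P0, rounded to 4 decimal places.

1. box [0,78]×[0,67]: [(0, 0) (78, 0) (78, 67) (0, 67)]
2. ⊥bis P0·P1 via (44.26,56.855): [(0, 0) (52.3293, 0) (42.8201, 67) (0, 67)]  |A|=3187.5072
3. ⊥bis P0·P2 via (31.765,57.81): [(0, 0) (52.3293, 0) (50.4284, 13.3939) (27.9034, 67) (0, 67)]  |A|=2787.6939
4. canonical 5-gon: [(0, 0) (52.3293, 0) (50.4284, 13.3939) (27.9034, 67) (0, 67)]
5. shoelace: 2787.6939

Area of P0's cell: 2787.6939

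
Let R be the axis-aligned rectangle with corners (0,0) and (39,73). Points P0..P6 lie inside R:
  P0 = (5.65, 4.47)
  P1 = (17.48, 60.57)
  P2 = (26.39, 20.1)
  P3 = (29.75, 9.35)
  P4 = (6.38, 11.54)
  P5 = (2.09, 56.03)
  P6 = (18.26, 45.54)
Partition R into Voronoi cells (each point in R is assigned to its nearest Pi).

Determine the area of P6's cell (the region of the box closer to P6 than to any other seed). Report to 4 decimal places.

Area of P6's cell: 692.0485

1. box [0,39]×[0,73]: [(0, 0) (39, 0) (39, 73) (0, 73)]
2. ⊥bis P6·P0 via (11.955,25.005): [(0, 28.6756) (39, 16.7012) (39, 73) (0, 73)]  |A|=1962.1521
3. ⊥bis P6·P1 via (17.87,53.055): [(0, 52.1276) (0, 28.6756) (39, 16.7012) (39, 54.1516)]  |A|=1187.5961
4. ⊥bis P6·P2 via (22.325,32.82): [(0, 52.1276) (0, 28.6756) (4.7719, 27.2105) (39, 38.1489) (39, 54.1516)]  |A|=820.5389
5. ⊥bis P6·P3 via (24.005,27.445): [(0, 52.1276) (0, 28.6756) (4.7719, 27.2105) (39, 38.1489) (39, 54.1516)]  |A|=820.5389
6. ⊥bis P6·P4 via (12.32,28.54): [(0, 52.1276) (0, 32.8448) (10.7017, 29.1055) (39, 38.1489) (39, 54.1516)]  |A|=789.3652
7. ⊥bis P6·P5 via (10.175,50.785): [(11.4308, 52.7208) (0, 35.1006) (0, 32.8448) (10.7017, 29.1055) (39, 38.1489) (39, 54.1516)]  |A|=692.0485
8. canonical 6-gon: [(11.4308, 52.7208) (0, 35.1006) (0, 32.8448) (10.7017, 29.1055) (39, 38.1489) (39, 54.1516)]
9. shoelace: 692.0485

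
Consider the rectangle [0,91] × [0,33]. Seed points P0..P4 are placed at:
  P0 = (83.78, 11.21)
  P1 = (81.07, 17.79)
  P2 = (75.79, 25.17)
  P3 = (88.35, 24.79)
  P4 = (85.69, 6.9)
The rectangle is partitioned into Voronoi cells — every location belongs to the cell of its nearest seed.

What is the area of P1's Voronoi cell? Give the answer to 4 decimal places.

Area of P1's cell: 188.2160

1. box [0,91]×[0,33]: [(0, 0) (91, 0) (91, 33) (0, 33)]
2. ⊥bis P1·P0 via (82.425,14.5): [(0, 0) (47.2184, 0) (91, 18.0316) (91, 33) (0, 33)]  |A|=2608.2724
3. ⊥bis P1·P2 via (78.43,21.48): [(50.0191, 1.1535) (91, 18.0316) (91, 30.4732)]  |A|=254.9325
4. ⊥bis P1·P3 via (84.71,21.29): [(82.0423, 24.0644) (50.0191, 1.1535) (88.7386, 17.1003)]  |A|=188.216
5. ⊥bis P1·P4 via (83.38,12.345): [(82.0423, 24.0644) (50.0191, 1.1535) (88.7386, 17.1003)]  |A|=188.216
6. canonical 3-gon: [(82.0423, 24.0644) (50.0191, 1.1535) (88.7386, 17.1003)]
7. shoelace: 188.216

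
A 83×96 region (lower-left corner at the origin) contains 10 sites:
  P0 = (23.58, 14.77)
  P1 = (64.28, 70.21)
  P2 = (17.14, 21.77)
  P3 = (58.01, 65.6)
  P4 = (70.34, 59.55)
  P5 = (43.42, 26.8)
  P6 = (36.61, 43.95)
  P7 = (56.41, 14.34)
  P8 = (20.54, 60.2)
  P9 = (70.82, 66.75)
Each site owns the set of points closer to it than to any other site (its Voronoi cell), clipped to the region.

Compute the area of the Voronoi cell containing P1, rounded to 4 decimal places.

Area of P1's cell: 685.0330

1. box [0,83]×[0,96]: [(0, 0) (83, 0) (83, 96) (0, 96)]
2. ⊥bis P1·P0 via (43.93,42.49): [(0, 74.7402) (83, 13.8077) (83, 96) (0, 96)]  |A|=4293.2639
3. ⊥bis P1·P2 via (40.71,45.99): [(0, 85.6075) (45.4629, 41.3647) (83, 13.8077) (83, 96) (0, 96)]  |A|=4046.2355
4. ⊥bis P1·P3 via (61.145,67.905): [(83, 38.1803) (83, 96) (40.4882, 96)]  |A|=1229.0088
5. ⊥bis P1·P4 via (67.31,64.88): [(64.5308, 63.3001) (83, 73.7995) (83, 96) (40.4882, 96)]  |A|=900.0796
6. ⊥bis P1·P5 via (53.85,48.505): [(64.5308, 63.3001) (83, 73.7995) (83, 96) (40.4882, 96)]  |A|=900.0796
7. ⊥bis P1·P6 via (50.445,57.08): [(64.5308, 63.3001) (83, 73.7995) (83, 96) (40.4882, 96)]  |A|=900.0796
8. ⊥bis P1·P7 via (60.345,42.275): [(64.5308, 63.3001) (83, 73.7995) (83, 96) (40.4882, 96)]  |A|=900.0796
9. ⊥bis P1·P8 via (42.41,65.205): [(64.5308, 63.3001) (83, 73.7995) (83, 96) (40.4882, 96)]  |A|=900.0796
10. ⊥bis P1·P9 via (67.55,68.48): [(64.5308, 63.3001) (64.9294, 63.5267) (82.1095, 96) (40.4882, 96)]  |A|=685.033
11. canonical 4-gon: [(64.5308, 63.3001) (64.9294, 63.5267) (82.1095, 96) (40.4882, 96)]
12. shoelace: 685.033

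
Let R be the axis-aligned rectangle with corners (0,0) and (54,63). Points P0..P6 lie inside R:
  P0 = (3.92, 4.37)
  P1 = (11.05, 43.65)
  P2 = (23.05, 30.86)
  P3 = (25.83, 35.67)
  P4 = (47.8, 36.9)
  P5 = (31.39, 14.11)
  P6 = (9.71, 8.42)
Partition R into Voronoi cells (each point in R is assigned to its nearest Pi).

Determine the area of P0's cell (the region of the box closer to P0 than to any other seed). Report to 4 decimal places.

Area of P0's cell: 91.0840

1. box [0,54]×[0,63]: [(0, 0) (54, 0) (54, 63) (0, 63)]
2. ⊥bis P0·P1 via (7.485,24.01): [(0, 25.3687) (0, 0) (54, 0) (54, 15.5667)]  |A|=1105.2552
3. ⊥bis P0·P2 via (13.485,17.615): [(3.6709, 24.7023) (0, 25.3687) (0, 0) (37.8771, 0)]  |A|=514.3897
4. ⊥bis P0·P3 via (14.875,20.02): [(3.6709, 24.7023) (0, 25.3687) (0, 0) (37.8771, 0)]  |A|=514.3897
5. ⊥bis P0·P4 via (25.86,20.635): [(3.6709, 24.7023) (0, 25.3687) (0, 0) (37.8771, 0)]  |A|=514.3897
6. ⊥bis P0·P5 via (17.655,9.24): [(15.0987, 16.4497) (3.6709, 24.7023) (0, 25.3687) (0, 0) (20.9312, 0)]  |A|=375.0124
7. ⊥bis P0·P6 via (6.815,6.395): [(0, 16.1379) (0, 0) (11.2882, 0)]  |A|=91.084
8. canonical 3-gon: [(0, 16.1379) (0, 0) (11.2882, 0)]
9. shoelace: 91.084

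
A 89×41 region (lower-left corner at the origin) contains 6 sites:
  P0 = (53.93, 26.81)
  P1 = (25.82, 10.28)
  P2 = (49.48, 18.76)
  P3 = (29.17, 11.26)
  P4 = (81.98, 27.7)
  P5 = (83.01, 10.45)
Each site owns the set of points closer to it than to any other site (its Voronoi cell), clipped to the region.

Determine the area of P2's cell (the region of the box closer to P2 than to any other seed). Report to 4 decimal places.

1. box [0,89]×[0,41]: [(0, 0) (89, 0) (89, 41) (0, 41)]
2. ⊥bis P2·P0 via (51.705,22.785): [(0, 0) (89, 0) (89, 2.1685) (18.7543, 41) (0, 41)]  |A|=2285.1268
3. ⊥bis P2·P1 via (37.65,14.52): [(42.8541, 0) (89, 0) (89, 2.1685) (30.4831, 34.5164)]  |A|=859.8413
4. ⊥bis P2·P3 via (39.325,15.01): [(44.8678, 0) (89, 0) (89, 2.1685) (32.5421, 33.3782)]  |A|=797.7403
5. ⊥bis P2·P4 via (65.73,23.23): [(44.8678, 0) (72.12, 0) (68.3895, 13.5619) (32.5421, 33.3782)]  |A|=660.9309
6. ⊥bis P2·P5 via (66.245,14.605): [(44.8678, 0) (62.6253, 0) (66.276, 14.7302) (32.5421, 33.3782)]  |A|=578.8495
7. canonical 4-gon: [(44.8678, 0) (62.6253, 0) (66.276, 14.7302) (32.5421, 33.3782)]
8. shoelace: 578.8495

Area of P2's cell: 578.8495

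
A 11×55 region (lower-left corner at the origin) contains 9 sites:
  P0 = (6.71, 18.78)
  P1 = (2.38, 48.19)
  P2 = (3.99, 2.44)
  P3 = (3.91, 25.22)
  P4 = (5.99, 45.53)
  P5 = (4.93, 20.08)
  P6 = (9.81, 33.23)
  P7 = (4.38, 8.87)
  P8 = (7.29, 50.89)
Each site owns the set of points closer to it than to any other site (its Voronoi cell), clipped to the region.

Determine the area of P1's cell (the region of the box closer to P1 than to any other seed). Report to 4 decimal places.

1. box [0,11]×[0,55]: [(0, 0) (11, 0) (11, 55) (0, 55)]
2. ⊥bis P1·P0 via (4.545,33.485): [(0, 32.8158) (11, 34.4354) (11, 55) (0, 55)]  |A|=235.1184
3. ⊥bis P1·P2 via (3.185,25.315): [(0, 32.8158) (11, 34.4354) (11, 55) (0, 55)]  |A|=235.1184
4. ⊥bis P1·P3 via (3.145,36.705): [(0, 36.4955) (11, 37.2282) (11, 55) (0, 55)]  |A|=199.5195
5. ⊥bis P1·P4 via (4.185,46.86): [(0, 41.1804) (10.1829, 55) (0, 55)]  |A|=70.362
6. ⊥bis P1·P5 via (3.655,34.135): [(0, 41.1804) (10.1829, 55) (0, 55)]  |A|=70.362
7. ⊥bis P1·P6 via (6.095,40.71): [(0, 41.1804) (10.1829, 55) (0, 55)]  |A|=70.362
8. ⊥bis P1·P7 via (3.38,28.53): [(0, 41.1804) (10.1829, 55) (0, 55)]  |A|=70.362
9. ⊥bis P1·P8 via (4.835,49.54): [(0, 41.1804) (5.4011, 48.5105) (1.8326, 55) (0, 55)]  |A|=43.2671
10. canonical 4-gon: [(0, 41.1804) (5.4011, 48.5105) (1.8326, 55) (0, 55)]
11. shoelace: 43.2671

Area of P1's cell: 43.2671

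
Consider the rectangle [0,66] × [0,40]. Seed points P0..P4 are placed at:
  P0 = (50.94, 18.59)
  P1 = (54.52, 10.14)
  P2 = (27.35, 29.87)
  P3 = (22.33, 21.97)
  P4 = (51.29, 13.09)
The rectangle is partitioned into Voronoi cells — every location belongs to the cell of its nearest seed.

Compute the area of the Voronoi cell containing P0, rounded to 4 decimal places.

1. box [0,66]×[0,40]: [(0, 0) (66, 0) (66, 40) (0, 40)]
2. ⊥bis P0·P1 via (52.73,14.365): [(0, 0) (18.8238, 0) (66, 19.9871) (66, 40) (0, 40)]  |A|=2168.5425
3. ⊥bis P0·P2 via (39.145,24.23): [(29.7782, 4.641) (66, 19.9871) (66, 40) (46.6857, 40)]  |A|=703.9188
4. ⊥bis P0·P3 via (36.635,20.28): [(36.4311, 18.5545) (35.0513, 6.8751) (66, 19.9871) (66, 40) (46.6857, 40)]  |A|=674.6664
5. ⊥bis P0·P4 via (51.115,15.84): [(36.4311, 18.5545) (35.9968, 14.8779) (57.1123, 16.2216) (66, 19.9871) (66, 40) (46.6857, 40)]  |A|=590.8097
6. canonical 6-gon: [(36.4311, 18.5545) (35.9968, 14.8779) (57.1123, 16.2216) (66, 19.9871) (66, 40) (46.6857, 40)]
7. shoelace: 590.8097

Area of P0's cell: 590.8097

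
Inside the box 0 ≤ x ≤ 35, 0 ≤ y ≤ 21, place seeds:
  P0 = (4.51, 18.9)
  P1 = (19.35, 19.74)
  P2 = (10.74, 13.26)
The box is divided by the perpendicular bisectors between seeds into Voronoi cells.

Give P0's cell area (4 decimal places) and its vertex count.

Area of P0's cell: 80.5524 (4 vertices)

1. box [0,35]×[0,21]: [(0, 0) (35, 0) (35, 21) (0, 21)]
2. ⊥bis P0·P1 via (11.93,19.32): [(0, 0) (13.0236, 0) (11.8349, 21) (0, 21)]  |A|=261.0142
3. ⊥bis P0·P2 via (7.625,16.08): [(0, 7.6573) (11.8493, 20.7462) (11.8349, 21) (0, 21)]  |A|=80.5524
4. canonical 4-gon: [(0, 7.6573) (11.8493, 20.7462) (11.8349, 21) (0, 21)]
5. shoelace: 80.5524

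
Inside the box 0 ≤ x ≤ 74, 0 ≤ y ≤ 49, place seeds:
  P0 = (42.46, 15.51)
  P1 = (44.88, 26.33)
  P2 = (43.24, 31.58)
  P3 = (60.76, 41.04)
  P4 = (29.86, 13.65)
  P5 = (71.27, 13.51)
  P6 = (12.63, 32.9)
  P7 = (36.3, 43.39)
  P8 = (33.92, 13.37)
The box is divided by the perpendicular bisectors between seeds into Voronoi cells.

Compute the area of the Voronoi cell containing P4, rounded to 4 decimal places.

Area of P4's cell: 576.1387

1. box [0,74]×[0,49]: [(0, 0) (74, 0) (74, 49) (0, 49)]
2. ⊥bis P4·P0 via (36.16,14.58): [(0, 0) (38.3123, 0) (31.079, 49) (0, 49)]  |A|=1700.0853
3. ⊥bis P4·P1 via (37.37,19.99): [(0, 0) (38.3123, 0) (34.9357, 22.8735) (12.8795, 49) (0, 49)]  |A|=1462.3419
4. ⊥bis P4·P2 via (36.55,22.615): [(0, 0) (38.3123, 0) (34.9357, 22.8735) (32.7771, 25.4304) (1.1925, 49) (0, 49)]  |A|=1324.613
5. ⊥bis P4·P3 via (45.31,27.345): [(0, 0) (38.3123, 0) (34.9357, 22.8735) (32.7771, 25.4304) (1.1925, 49) (0, 49)]  |A|=1324.613
6. ⊥bis P4·P5 via (50.565,13.58): [(0, 0) (38.3123, 0) (34.9357, 22.8735) (32.7771, 25.4304) (1.1925, 49) (0, 49)]  |A|=1324.613
7. ⊥bis P4·P6 via (21.245,23.275): [(0, 4.2593) (0, 0) (38.3123, 0) (34.9357, 22.8735) (32.7771, 25.4304) (27.8015, 29.1435)]  |A|=690.8454
8. ⊥bis P4·P7 via (33.08,28.52): [(0, 4.2593) (0, 0) (38.3123, 0) (34.9357, 22.8735) (32.7771, 25.4304) (27.8015, 29.1435)]  |A|=690.8454
9. ⊥bis P4·P8 via (31.89,13.51): [(0, 4.2593) (0, 0) (30.9583, 0) (32.7153, 25.4766) (27.8015, 29.1435)]  |A|=576.1387
10. canonical 5-gon: [(0, 4.2593) (0, 0) (30.9583, 0) (32.7153, 25.4766) (27.8015, 29.1435)]
11. shoelace: 576.1387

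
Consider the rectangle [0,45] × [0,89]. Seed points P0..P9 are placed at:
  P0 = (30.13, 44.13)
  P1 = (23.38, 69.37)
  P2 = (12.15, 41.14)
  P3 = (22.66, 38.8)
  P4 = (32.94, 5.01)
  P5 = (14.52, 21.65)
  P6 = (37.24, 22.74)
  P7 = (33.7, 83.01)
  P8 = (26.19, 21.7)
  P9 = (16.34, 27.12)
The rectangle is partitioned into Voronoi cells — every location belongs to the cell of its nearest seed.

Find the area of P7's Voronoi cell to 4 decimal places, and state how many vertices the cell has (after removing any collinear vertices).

Area of P7's cell: 421.7891 (3 vertices)

1. box [0,45]×[0,89]: [(0, 0) (45, 0) (45, 89) (0, 89)]
2. ⊥bis P7·P0 via (31.915,63.57): [(0, 66.5005) (45, 62.3685) (45, 89) (0, 89)]  |A|=1105.4477
3. ⊥bis P7·P1 via (28.54,76.19): [(45, 63.7364) (45, 89) (11.609, 89)]  |A|=421.7891
4. ⊥bis P7·P2 via (22.925,62.075): [(45, 63.7364) (45, 89) (11.609, 89)]  |A|=421.7891
5. ⊥bis P7·P3 via (28.18,60.905): [(45, 63.7364) (45, 89) (11.609, 89)]  |A|=421.7891
6. ⊥bis P7·P4 via (33.32,44.01): [(45, 63.7364) (45, 89) (11.609, 89)]  |A|=421.7891
7. ⊥bis P7·P5 via (24.11,52.33): [(45, 63.7364) (45, 89) (11.609, 89)]  |A|=421.7891
8. ⊥bis P7·P6 via (35.47,52.875): [(45, 63.7364) (45, 89) (11.609, 89)]  |A|=421.7891
9. ⊥bis P7·P8 via (29.945,52.355): [(45, 63.7364) (45, 89) (11.609, 89)]  |A|=421.7891
10. ⊥bis P7·P9 via (25.02,55.065): [(45, 63.7364) (45, 89) (11.609, 89)]  |A|=421.7891
11. canonical 3-gon: [(45, 63.7364) (45, 89) (11.609, 89)]
12. shoelace: 421.7891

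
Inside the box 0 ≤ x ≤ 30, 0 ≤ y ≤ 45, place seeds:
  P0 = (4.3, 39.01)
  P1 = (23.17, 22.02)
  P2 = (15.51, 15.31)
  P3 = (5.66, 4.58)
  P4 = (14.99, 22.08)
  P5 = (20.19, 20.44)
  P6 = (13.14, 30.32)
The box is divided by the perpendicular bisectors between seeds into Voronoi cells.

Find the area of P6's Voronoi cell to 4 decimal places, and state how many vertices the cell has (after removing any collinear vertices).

Area of P6's cell: 318.1571 (6 vertices)

1. box [0,30]×[0,45]: [(0, 0) (30, 0) (30, 45) (0, 45)]
2. ⊥bis P6·P0 via (8.72,34.665): [(0, 25.7945) (0, 0) (30, 0) (30, 45) (18.8796, 45)]  |A|=1168.7034
3. ⊥bis P6·P1 via (18.155,26.17): [(0, 25.7945) (0, 4.2309) (30, 40.4839) (30, 45) (18.8796, 45)]  |A|=497.9817
4. ⊥bis P6·P2 via (14.325,22.815): [(0, 25.7945) (0, 20.5532) (15.537, 23.0064) (30, 40.4839) (30, 45) (18.8796, 45)]  |A|=371.1817
5. ⊥bis P6·P3 via (9.4,17.45): [(0, 25.7945) (0, 20.5532) (15.537, 23.0064) (30, 40.4839) (30, 45) (18.8796, 45)]  |A|=371.1817
6. ⊥bis P6·P4 via (14.065,26.2): [(0, 25.7945) (0, 23.0422) (19.1188, 27.3346) (30, 40.4839) (30, 45) (18.8796, 45)]  |A|=318.1571
7. ⊥bis P6·P5 via (16.665,25.38): [(0, 25.7945) (0, 23.0422) (19.1188, 27.3346) (30, 40.4839) (30, 45) (18.8796, 45)]  |A|=318.1571
8. canonical 6-gon: [(0, 25.7945) (0, 23.0422) (19.1188, 27.3346) (30, 40.4839) (30, 45) (18.8796, 45)]
9. shoelace: 318.1571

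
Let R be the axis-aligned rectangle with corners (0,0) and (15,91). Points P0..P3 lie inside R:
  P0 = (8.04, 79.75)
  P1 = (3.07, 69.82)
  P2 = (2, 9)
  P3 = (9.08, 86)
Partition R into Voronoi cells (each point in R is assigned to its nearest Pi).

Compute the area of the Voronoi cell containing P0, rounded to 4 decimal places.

1. box [0,15]×[0,91]: [(0, 0) (15, 0) (15, 91) (0, 91)]
2. ⊥bis P0·P1 via (5.555,74.785): [(0, 77.5653) (15, 70.0577) (15, 91) (0, 91)]  |A|=257.8272
3. ⊥bis P0·P2 via (5.02,44.375): [(0, 77.5653) (15, 70.0577) (15, 91) (0, 91)]  |A|=257.8272
4. ⊥bis P0·P3 via (8.56,82.875): [(0, 84.2994) (0, 77.5653) (15, 70.0577) (15, 81.8034)]  |A|=138.598
5. canonical 4-gon: [(0, 84.2994) (0, 77.5653) (15, 70.0577) (15, 81.8034)]
6. shoelace: 138.598

Area of P0's cell: 138.5980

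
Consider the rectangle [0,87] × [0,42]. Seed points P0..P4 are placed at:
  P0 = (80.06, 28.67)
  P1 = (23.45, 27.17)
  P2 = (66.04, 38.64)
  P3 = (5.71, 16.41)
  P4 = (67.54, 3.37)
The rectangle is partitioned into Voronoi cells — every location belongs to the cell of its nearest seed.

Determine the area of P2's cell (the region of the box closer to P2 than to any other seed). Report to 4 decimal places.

1. box [0,87]×[0,42]: [(0, 0) (87, 0) (87, 42) (0, 42)]
2. ⊥bis P2·P0 via (73.05,33.655): [(0, 0) (49.117, 0) (78.9844, 42) (0, 42)]  |A|=2690.1289
3. ⊥bis P2·P1 via (44.745,32.905): [(52.3735, 4.5793) (78.9844, 42) (42.2956, 42)]  |A|=686.4599
4. ⊥bis P2·P3 via (35.875,27.525): [(52.3735, 4.5793) (78.9844, 42) (42.2956, 42)]  |A|=686.4599
5. ⊥bis P2·P4 via (66.79,21.005): [(48.1632, 20.2128) (63.9689, 20.885) (78.9844, 42) (42.2956, 42)]  |A|=561.4947
6. canonical 4-gon: [(48.1632, 20.2128) (63.9689, 20.885) (78.9844, 42) (42.2956, 42)]
7. shoelace: 561.4947

Area of P2's cell: 561.4947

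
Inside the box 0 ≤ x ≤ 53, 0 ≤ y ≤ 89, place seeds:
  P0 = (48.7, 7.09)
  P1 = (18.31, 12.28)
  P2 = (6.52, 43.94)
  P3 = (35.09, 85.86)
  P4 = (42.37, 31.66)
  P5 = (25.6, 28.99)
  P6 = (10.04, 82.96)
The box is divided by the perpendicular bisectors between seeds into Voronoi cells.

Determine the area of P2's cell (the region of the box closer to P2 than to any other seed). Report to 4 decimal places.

1. box [0,53]×[0,89]: [(0, 0) (53, 0) (53, 89) (0, 89)]
2. ⊥bis P2·P0 via (27.61,25.515): [(0, 0) (5.3192, 0) (53, 54.5774) (53, 89) (0, 89)]  |A|=3415.8513
3. ⊥bis P2·P1 via (12.415,28.11): [(0, 23.4867) (38.2977, 37.7486) (53, 54.5774) (53, 89) (0, 89)]  |A|=2865.7123
4. ⊥bis P2·P3 via (20.805,64.9): [(0, 79.0794) (0, 23.4867) (38.2977, 37.7486) (46.6373, 47.2944)]  |A|=1419.6667
5. ⊥bis P2·P4 via (24.445,37.8): [(31.2819, 57.7596) (0, 79.0794) (0, 23.4867) (22.3994, 31.8281)]  |A|=1122.9007
6. ⊥bis P2·P5 via (16.06,36.465): [(30.1453, 54.4415) (31.2819, 57.7596) (0, 79.0794) (0, 23.4867) (8.3181, 26.5843)]  |A|=983.9967
7. ⊥bis P2·P6 via (8.28,63.45): [(30.1453, 54.4415) (31.2819, 57.7596) (25.1679, 61.9265) (0, 64.1969) (0, 23.4867) (8.3181, 26.5843)]  |A|=796.7172
8. canonical 6-gon: [(30.1453, 54.4415) (31.2819, 57.7596) (25.1679, 61.9265) (0, 64.1969) (0, 23.4867) (8.3181, 26.5843)]
9. shoelace: 796.7172

Area of P2's cell: 796.7172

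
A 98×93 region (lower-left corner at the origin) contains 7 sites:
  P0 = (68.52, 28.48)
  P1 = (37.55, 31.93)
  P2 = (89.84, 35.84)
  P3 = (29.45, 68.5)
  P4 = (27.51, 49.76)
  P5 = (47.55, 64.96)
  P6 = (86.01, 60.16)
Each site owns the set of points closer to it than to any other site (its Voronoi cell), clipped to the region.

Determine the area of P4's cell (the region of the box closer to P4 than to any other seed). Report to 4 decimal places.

Area of P4's cell: 1064.4643

1. box [0,98]×[0,93]: [(0, 0) (98, 0) (98, 93) (0, 93)]
2. ⊥bis P4·P0 via (48.015,39.12): [(0, 0) (27.7157, 0) (75.9732, 93) (0, 93)]  |A|=4821.5353
3. ⊥bis P4·P1 via (32.53,40.845): [(0, 22.5275) (55.6719, 53.8761) (75.9732, 93) (0, 93)]  |A|=3447.8534
4. ⊥bis P4·P2 via (58.675,42.8): [(0, 22.5275) (55.6719, 53.8761) (65.2867, 72.4053) (69.886, 93) (0, 93)]  |A|=3385.1717
5. ⊥bis P4·P3 via (28.48,59.13): [(0, 62.0783) (0, 22.5275) (55.6719, 53.8761) (56.873, 56.1907)]  |A|=1170.2892
6. ⊥bis P4·P5 via (37.53,57.36): [(36.8442, 58.2641) (0, 62.0783) (0, 22.5275) (44.8111, 47.7604)]  |A|=1064.4643
7. ⊥bis P4·P6 via (56.76,54.96): [(36.8442, 58.2641) (0, 62.0783) (0, 22.5275) (44.8111, 47.7604)]  |A|=1064.4643
8. canonical 4-gon: [(36.8442, 58.2641) (0, 62.0783) (0, 22.5275) (44.8111, 47.7604)]
9. shoelace: 1064.4643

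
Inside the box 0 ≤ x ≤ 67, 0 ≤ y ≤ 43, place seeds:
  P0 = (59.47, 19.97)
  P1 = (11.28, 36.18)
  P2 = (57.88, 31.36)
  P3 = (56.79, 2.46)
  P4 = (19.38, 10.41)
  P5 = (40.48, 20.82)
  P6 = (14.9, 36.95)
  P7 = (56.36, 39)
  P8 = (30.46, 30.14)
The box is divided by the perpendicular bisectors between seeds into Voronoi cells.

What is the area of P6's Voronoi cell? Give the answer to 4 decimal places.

Area of P6's cell: 170.2957

1. box [0,67]×[0,43]: [(0, 0) (67, 0) (67, 43) (0, 43)]
2. ⊥bis P6·P0 via (37.185,28.46): [(0, 0) (26.3425, 0) (42.7244, 43) (0, 43)]  |A|=1484.9372
3. ⊥bis P6·P1 via (13.09,36.565): [(20.8676, 0) (26.3425, 0) (42.7244, 43) (11.7212, 43)]  |A|=784.2765
4. ⊥bis P6·P2 via (36.39,34.155): [(20.8676, 0) (26.3425, 0) (34.8533, 22.3396) (37.5404, 43) (11.7212, 43)]  |A|=730.725
5. ⊥bis P6·P3 via (35.845,19.705): [(20.6117, 1.2033) (32.1311, 15.1943) (34.8533, 22.3396) (37.5404, 43) (11.7212, 43)]  |A|=680.4106
6. ⊥bis P6·P4 via (17.14,23.68): [(15.8761, 23.4667) (35.4291, 26.7672) (37.5404, 43) (11.7212, 43)]  |A|=407.3829
7. ⊥bis P6·P5 via (27.69,28.885): [(15.8761, 23.4667) (25.2736, 25.053) (36.5905, 43) (11.7212, 43)]  |A|=318.2428
8. ⊥bis P6·P7 via (35.63,37.975): [(15.8761, 23.4667) (25.2736, 25.053) (35.4694, 41.2221) (35.3815, 43) (11.7212, 43)]  |A|=317.1681
9. ⊥bis P6·P8 via (22.68,33.545): [(15.8761, 23.4667) (18.46, 23.9028) (26.8181, 43) (11.7212, 43)]  |A|=170.2957
10. canonical 4-gon: [(15.8761, 23.4667) (18.46, 23.9028) (26.8181, 43) (11.7212, 43)]
11. shoelace: 170.2957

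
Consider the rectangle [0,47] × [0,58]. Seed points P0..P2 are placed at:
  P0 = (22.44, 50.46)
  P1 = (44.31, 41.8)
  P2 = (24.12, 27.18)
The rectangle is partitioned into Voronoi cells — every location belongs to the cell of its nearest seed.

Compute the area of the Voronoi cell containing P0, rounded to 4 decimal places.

1. box [0,47]×[0,58]: [(0, 0) (47, 0) (47, 58) (0, 58)]
2. ⊥bis P0·P1 via (33.375,46.13): [(0, 0) (15.1086, 0) (38.0752, 58) (0, 58)]  |A|=1542.3318
3. ⊥bis P0·P2 via (23.28,38.82): [(0, 37.14) (30.6922, 39.3549) (38.0752, 58) (0, 58)]  |A|=675.0781
4. canonical 4-gon: [(0, 37.14) (30.6922, 39.3549) (38.0752, 58) (0, 58)]
5. shoelace: 675.0781

Area of P0's cell: 675.0781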